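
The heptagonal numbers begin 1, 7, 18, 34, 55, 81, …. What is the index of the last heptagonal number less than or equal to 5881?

48

Solve n(5n−3)/2 ≤ 5881 for integer n.
n = 48 gives 5688 ≤ 5881, while n = 49 gives 5929 > 5881; so the answer is index 48.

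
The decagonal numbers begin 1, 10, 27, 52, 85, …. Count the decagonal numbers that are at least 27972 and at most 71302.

50

The n-th decagonal number is n(4n−3).
Smallest index with value ≥ 27972: n = 84 (giving 27972).
Largest index with value ≤ 71302: n = 133 (giving 70357).
Indices 84 through 133: 50 terms.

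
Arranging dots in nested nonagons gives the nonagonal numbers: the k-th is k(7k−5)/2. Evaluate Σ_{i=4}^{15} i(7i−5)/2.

Σ i(7i−5)/2 = (7Σi² − 5Σi) / 2 over i = 4..15.
Σi = 120 − 6 = 114 and Σi² = 1240 − 14 = 1226.
(7·1226 − 5·114) / 2 = 8012/2 = 4006.

4006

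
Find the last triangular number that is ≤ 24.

Solve n(n+1)/2 ≤ 24 for integer n.
n = 6 gives 21 ≤ 24, while n = 7 gives 28 > 24; so the answer is 21.

21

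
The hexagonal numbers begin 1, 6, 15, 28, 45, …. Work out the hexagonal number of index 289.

289·(2·289 − 1) = 289·577 = 166753.

166753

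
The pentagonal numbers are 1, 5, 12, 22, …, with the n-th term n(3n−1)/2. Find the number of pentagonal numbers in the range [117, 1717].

The n-th pentagonal number is n(3n−1)/2.
Smallest index with value ≥ 117: n = 9 (giving 117).
Largest index with value ≤ 1717: n = 34 (giving 1717).
Indices 9 through 34: 26 terms.

26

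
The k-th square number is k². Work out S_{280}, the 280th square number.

The 280th square number is n² with n = 280.
280² = 78400.

78400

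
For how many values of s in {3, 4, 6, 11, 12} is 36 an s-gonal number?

s = 3: P(3, 8) = 36. ✓
s = 4: P(4, 6) = 36. ✓
s = 6: P(6, 4) = 28 and P(6, 5) = 45; 36 is not s-gonal.
s = 11: P(11, 3) = 30 and P(11, 4) = 58; 36 is not s-gonal.
s = 12: P(12, 3) = 33 and P(12, 4) = 64; 36 is not s-gonal.
Hits: s ∈ {3, 4} → 2.

2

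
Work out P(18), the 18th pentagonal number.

The 18th pentagonal number is n(3n−1)/2 with n = 18.
18·(3·18 − 1)/2 = 18·53/2 = 477.

477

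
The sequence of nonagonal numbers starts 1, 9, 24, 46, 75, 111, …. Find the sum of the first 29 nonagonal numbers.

Σ i(7i−5)/2 = (7Σi² − 5Σi) / 2 over i = 1..29.
Σi = 435 and Σi² = 8555.
(7·8555 − 5·435) / 2 = 57710/2 = 28855.

28855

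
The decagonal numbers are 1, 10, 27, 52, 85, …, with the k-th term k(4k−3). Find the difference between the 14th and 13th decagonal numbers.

Consecutive decagonal numbers differ by 8n − 7: here 8·14 − 7 = 105.

105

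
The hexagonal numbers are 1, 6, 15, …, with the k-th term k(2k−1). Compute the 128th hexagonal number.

128·(2·128 − 1) = 128·255 = 32640.

32640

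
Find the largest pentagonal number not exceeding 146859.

Solve n(3n−1)/2 ≤ 146859 for integer n.
n = 313 gives 146797 ≤ 146859, while n = 314 gives 147737 > 146859; so the answer is 146797.

146797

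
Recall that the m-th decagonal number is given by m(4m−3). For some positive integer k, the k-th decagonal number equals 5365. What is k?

Set n(4n−3) = 5365, giving 4n² − 3n − 5365 = 0.
So n = (3 + 293) / 8 = 296/8 = 37.

37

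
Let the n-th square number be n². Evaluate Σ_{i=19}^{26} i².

Σ_{i=19}^{26} i² = 6201 − 2109 = 4092.

4092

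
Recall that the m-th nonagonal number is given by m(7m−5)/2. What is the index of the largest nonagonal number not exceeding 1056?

17

Solve n(7n−5)/2 ≤ 1056 for integer n.
n = 17 gives 969 ≤ 1056, while n = 18 gives 1089 > 1056; so the answer is index 17.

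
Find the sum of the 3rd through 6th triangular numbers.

52

Σ i(i+1)/2 = (Σi² + Σi) / 2 over i = 3..6.
Σi = 21 − 3 = 18 and Σi² = 91 − 5 = 86.
(1·86 + 1·18) / 2 = 104/2 = 52.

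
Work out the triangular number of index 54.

1485

54·55/2 = 2970/2 = 1485.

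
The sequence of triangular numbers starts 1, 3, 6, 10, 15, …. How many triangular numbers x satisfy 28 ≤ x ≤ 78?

6

The n-th triangular number is n(n+1)/2.
Smallest index with value ≥ 28: n = 7 (giving 28).
Largest index with value ≤ 78: n = 12 (giving 78).
Indices 7 through 12: 6 terms.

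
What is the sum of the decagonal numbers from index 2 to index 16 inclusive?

Σ i(4i−3) = 4Σi² − 3Σi over i = 2..16.
Σi = 136 − 1 = 135 and Σi² = 1496 − 1 = 1495.
4·1495 − 3·135 = 5575.

5575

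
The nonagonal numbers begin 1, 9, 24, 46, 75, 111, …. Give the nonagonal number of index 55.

The 55th nonagonal number is n(7n−5)/2 with n = 55.
55·(7·55 − 5)/2 = 55·380/2 = 55·190 = 10450.

10450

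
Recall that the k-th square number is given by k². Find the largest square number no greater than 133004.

Solve n² ≤ 133004 for integer n.
n = 364 gives 132496 ≤ 133004, while n = 365 gives 133225 > 133004; so the answer is 132496.

132496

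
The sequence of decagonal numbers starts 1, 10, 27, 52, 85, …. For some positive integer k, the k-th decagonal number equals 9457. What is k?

49

Set n(4n−3) = 9457, giving 4n² − 3n − 9457 = 0.
The discriminant is 9 + 16·9457 = 151321, and √151321 = 389.
So n = (3 + 389) / 8 = 392/8 = 49.
Check: 49·(4·49 − 3) = 9457. ✓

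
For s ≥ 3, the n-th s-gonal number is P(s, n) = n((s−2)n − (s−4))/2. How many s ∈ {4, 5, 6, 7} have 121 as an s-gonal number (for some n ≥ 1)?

1

s = 4: P(4, 11) = 121. ✓
s = 5: P(5, 9) = 117 and P(5, 10) = 145; 121 is not s-gonal.
s = 6: P(6, 8) = 120 and P(6, 9) = 153; 121 is not s-gonal.
s = 7: P(7, 7) = 112 and P(7, 8) = 148; 121 is not s-gonal.
Hits: s ∈ {4} → 1.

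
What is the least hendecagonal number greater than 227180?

Solve n(9n−7)/2 > 227180 for integer n.
The largest n with value ≤ 227180 is 225 (since 227025 ≤ 227180 < 229051), so the first above is n = 226, value 229051.

229051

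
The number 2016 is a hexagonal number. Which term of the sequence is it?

Set n(2n−1) = 2016, giving 2n² − n − 2016 = 0.
The discriminant is 1 + 8·2016 = 16129, and √16129 = 127.
So n = (1 + 127) / 4 = 128/4 = 32.

32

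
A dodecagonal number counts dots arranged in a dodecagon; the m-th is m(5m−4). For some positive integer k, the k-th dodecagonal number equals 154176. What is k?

176

Set n(5n−4) = 154176, giving 5n² − 4n − 154176 = 0.
So n = (4 + 1756) / 10 = 1760/10 = 176.
Check: 176·(5·176 − 4) = 154176. ✓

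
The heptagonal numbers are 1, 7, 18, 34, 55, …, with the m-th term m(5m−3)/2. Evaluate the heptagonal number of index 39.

3744

The 39th heptagonal number is n(5n−3)/2 with n = 39.
39·(5·39 − 3)/2 = 39·192/2 = 39·96 = 3744.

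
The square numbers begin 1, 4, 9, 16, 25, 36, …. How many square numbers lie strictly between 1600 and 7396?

45

The n-th square number is n².
Smallest index with value > 1600: n = 41 (giving 1681).
Largest index with value < 7396: n = 85 (giving 7225).
Indices 41 through 85: 45 terms.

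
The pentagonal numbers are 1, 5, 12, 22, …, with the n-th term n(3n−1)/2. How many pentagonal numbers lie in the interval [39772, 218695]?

The n-th pentagonal number is n(3n−1)/2.
Smallest index with value ≥ 39772: n = 163 (giving 39772).
Largest index with value ≤ 218695: n = 382 (giving 218695).
Indices 163 through 382: 220 terms.

220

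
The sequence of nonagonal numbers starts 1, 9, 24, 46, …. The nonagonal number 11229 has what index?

57

Set n(7n−5)/2 = 11229, giving 7n² − 5n − 22458 = 0.
So n = (5 + 793) / 14 = 798/14 = 57.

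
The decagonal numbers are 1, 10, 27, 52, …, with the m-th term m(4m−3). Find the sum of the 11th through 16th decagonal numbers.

4201

Σ i(4i−3) = 4Σi² − 3Σi over i = 11..16.
Σi = 136 − 55 = 81 and Σi² = 1496 − 385 = 1111.
4·1111 − 3·81 = 4201.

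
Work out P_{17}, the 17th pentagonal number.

425

17·(3·17 − 1)/2 = 17·50/2 = 17·25 = 425.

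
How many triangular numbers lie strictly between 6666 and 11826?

39

The n-th triangular number is n(n+1)/2.
Smallest index with value > 6666: n = 115 (giving 6670).
Largest index with value < 11826: n = 153 (giving 11781).
Indices 115 through 153: 39 terms.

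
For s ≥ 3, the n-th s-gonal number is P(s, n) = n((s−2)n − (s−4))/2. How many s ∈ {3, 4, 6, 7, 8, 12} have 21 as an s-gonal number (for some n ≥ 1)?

2

s = 3: P(3, 6) = 21. ✓
s = 4: P(4, 4) = 16 and P(4, 5) = 25; 21 is not s-gonal.
s = 6: P(6, 3) = 15 and P(6, 4) = 28; 21 is not s-gonal.
s = 7: P(7, 3) = 18 and P(7, 4) = 34; 21 is not s-gonal.
s = 8: P(8, 3) = 21. ✓
s = 12: P(12, 2) = 12 and P(12, 3) = 33; 21 is not s-gonal.
Hits: s ∈ {3, 8} → 2.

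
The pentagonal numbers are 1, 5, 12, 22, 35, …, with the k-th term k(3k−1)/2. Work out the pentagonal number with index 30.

The 30th pentagonal number is n(3n−1)/2 with n = 30.
30·(3·30 − 1)/2 = 30·89/2 = 1335.

1335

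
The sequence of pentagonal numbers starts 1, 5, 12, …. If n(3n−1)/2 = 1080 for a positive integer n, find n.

27

Set n(3n−1)/2 = 1080, giving 3n² − n − 2160 = 0.
The discriminant is 1 + 24·1080 = 25921, and √25921 = 161.
So n = (1 + 161) / 6 = 162/6 = 27.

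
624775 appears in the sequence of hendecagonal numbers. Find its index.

Set n(9n−7)/2 = 624775, giving 9n² − 7n − 1249550 = 0.
So n = (7 + 6707) / 18 = 6714/18 = 373.

373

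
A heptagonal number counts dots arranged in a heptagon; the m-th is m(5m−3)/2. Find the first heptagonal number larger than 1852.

Solve n(5n−3)/2 > 1852 for integer n.
The largest n with value ≤ 1852 is 27 (since 1782 ≤ 1852 < 1918), so the first above is n = 28, value 1918.

1918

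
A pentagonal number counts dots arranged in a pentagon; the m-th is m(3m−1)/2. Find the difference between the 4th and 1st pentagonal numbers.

21

4·(3·4 − 1)/2 = 22 and 1·(3·1 − 1)/2 = 1.
Difference: 22 − 1 = 21.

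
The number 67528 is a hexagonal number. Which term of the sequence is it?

Set n(2n−1) = 67528, giving 2n² − n − 67528 = 0.
The discriminant is 1 + 8·67528 = 540225, and √540225 = 735.
So n = (1 + 735) / 4 = 736/4 = 184.

184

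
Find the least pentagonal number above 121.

Solve n(3n−1)/2 > 121 for integer n.
The largest n with value ≤ 121 is 9 (since 117 ≤ 121 < 145), so the first above is n = 10, value 145.

145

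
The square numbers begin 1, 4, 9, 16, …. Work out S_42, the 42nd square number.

1764

The 42nd square number is n² with n = 42.
42² = 1764.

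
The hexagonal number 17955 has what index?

95

Set n(2n−1) = 17955, giving 2n² − n − 17955 = 0.
So n = (1 + 379) / 4 = 380/4 = 95.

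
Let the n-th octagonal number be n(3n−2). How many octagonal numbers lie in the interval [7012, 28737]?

50

The n-th octagonal number is n(3n−2).
Smallest index with value ≥ 7012: n = 49 (giving 7105).
Largest index with value ≤ 28737: n = 98 (giving 28616).
Indices 49 through 98: 50 terms.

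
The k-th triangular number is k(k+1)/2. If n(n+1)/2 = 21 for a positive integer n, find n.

6

Set n(n+1)/2 = 21, giving n² + n − 42 = 0.
The discriminant is 1 + 8·21 = 169, and √169 = 13.
So n = (-1 + 13) / 2 = 12/2 = 6.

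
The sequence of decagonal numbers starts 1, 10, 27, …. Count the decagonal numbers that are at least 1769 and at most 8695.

The n-th decagonal number is n(4n−3).
Smallest index with value ≥ 1769: n = 22 (giving 1870).
Largest index with value ≤ 8695: n = 47 (giving 8695).
Indices 22 through 47: 26 terms.

26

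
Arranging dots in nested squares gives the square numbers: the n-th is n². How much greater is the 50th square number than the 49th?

99

n² − (n−1)² = 2n − 1, so 50² − 49² = 2·50 − 1 = 99.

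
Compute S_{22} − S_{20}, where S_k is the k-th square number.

84

22² = 484 and 20² = 400.
Difference: 484 − 400 = 84.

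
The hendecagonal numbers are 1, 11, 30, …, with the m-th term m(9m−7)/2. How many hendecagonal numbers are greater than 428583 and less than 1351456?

239

The n-th hendecagonal number is n(9n−7)/2.
Smallest index with value > 428583: n = 310 (giving 431365).
Largest index with value < 1351456: n = 548 (giving 1349450).
Indices 310 through 548: 239 terms.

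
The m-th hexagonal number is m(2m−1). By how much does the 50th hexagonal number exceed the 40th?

1790

50·(2·50 − 1) = 4950 and 40·(2·40 − 1) = 3160.
Difference: 4950 − 3160 = 1790.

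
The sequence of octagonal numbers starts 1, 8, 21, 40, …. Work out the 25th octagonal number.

1825

The 25th octagonal number is n(3n−2) with n = 25.
25·(3·25 − 2) = 25·73 = 1825.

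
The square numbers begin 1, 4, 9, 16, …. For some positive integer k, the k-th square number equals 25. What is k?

We need n² = 25, so n = √25 = 5.

5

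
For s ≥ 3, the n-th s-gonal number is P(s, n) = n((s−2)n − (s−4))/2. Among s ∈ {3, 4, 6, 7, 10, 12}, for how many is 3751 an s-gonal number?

1

s = 3: P(3, 86) = 3741 and P(3, 87) = 3828; 3751 is not s-gonal.
s = 4: P(4, 61) = 3721 and P(4, 62) = 3844; 3751 is not s-gonal.
s = 6: P(6, 43) = 3655 and P(6, 44) = 3828; 3751 is not s-gonal.
s = 7: P(7, 39) = 3744 and P(7, 40) = 3940; 3751 is not s-gonal.
s = 10: P(10, 31) = 3751. ✓
s = 12: P(12, 27) = 3537 and P(12, 28) = 3808; 3751 is not s-gonal.
Hits: s ∈ {10} → 1.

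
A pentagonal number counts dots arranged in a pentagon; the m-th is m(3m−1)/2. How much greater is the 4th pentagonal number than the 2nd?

4·(3·4 − 1)/2 = 22 and 2·(3·2 − 1)/2 = 5.
Difference: 22 − 5 = 17.

17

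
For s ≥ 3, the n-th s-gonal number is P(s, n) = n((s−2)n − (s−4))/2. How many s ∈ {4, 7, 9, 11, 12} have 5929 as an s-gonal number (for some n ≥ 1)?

s = 4: P(4, 77) = 5929. ✓
s = 7: P(7, 49) = 5929. ✓
s = 9: P(9, 41) = 5781 and P(9, 42) = 6069; 5929 is not s-gonal.
s = 11: P(11, 36) = 5706 and P(11, 37) = 6031; 5929 is not s-gonal.
s = 12: P(12, 34) = 5644 and P(12, 35) = 5985; 5929 is not s-gonal.
Hits: s ∈ {4, 7} → 2.

2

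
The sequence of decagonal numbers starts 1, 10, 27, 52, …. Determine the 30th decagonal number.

3510

The 30th decagonal number is n(4n−3) with n = 30.
30·(4·30 − 3) = 30·117 = 3510.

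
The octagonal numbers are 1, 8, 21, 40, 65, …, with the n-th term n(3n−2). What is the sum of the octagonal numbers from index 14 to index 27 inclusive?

17759

Σ i(3i−2) = 3Σi² − 2Σi over i = 14..27.
Σi = 378 − 91 = 287 and Σi² = 6930 − 819 = 6111.
3·6111 − 2·287 = 17759.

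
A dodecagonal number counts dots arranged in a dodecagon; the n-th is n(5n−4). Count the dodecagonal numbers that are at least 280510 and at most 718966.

The n-th dodecagonal number is n(5n−4).
Smallest index with value ≥ 280510: n = 238 (giving 282268).
Largest index with value ≤ 718966: n = 379 (giving 716689).
Indices 238 through 379: 142 terms.

142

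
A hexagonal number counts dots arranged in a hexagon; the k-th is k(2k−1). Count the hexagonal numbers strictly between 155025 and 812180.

359

The n-th hexagonal number is n(2n−1).
Smallest index with value > 155025: n = 279 (giving 155403).
Largest index with value < 812180: n = 637 (giving 810901).
Indices 279 through 637: 359 terms.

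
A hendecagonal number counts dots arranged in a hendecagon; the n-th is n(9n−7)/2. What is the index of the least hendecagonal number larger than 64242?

120

Solve n(9n−7)/2 > 64242 for integer n.
The largest n with value ≤ 64242 is 119 (since 63308 ≤ 64242 < 64380), so the first above is n = 120, value 64380.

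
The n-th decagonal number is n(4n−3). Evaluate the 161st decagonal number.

103201

The 161st decagonal number is n(4n−3) with n = 161.
161·(4·161 − 3) = 161·641 = 103201.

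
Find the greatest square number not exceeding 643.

Solve n² ≤ 643 for integer n.
n = 25 gives 625 ≤ 643, while n = 26 gives 676 > 643; so the answer is 625.

625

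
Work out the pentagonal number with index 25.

925

The 25th pentagonal number is n(3n−1)/2 with n = 25.
25·(3·25 − 1)/2 = 25·74/2 = 25·37 = 925.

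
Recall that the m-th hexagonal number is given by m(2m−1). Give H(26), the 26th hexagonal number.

The 26th hexagonal number is n(2n−1) with n = 26.
26·(2·26 − 1) = 26·51 = 1326.

1326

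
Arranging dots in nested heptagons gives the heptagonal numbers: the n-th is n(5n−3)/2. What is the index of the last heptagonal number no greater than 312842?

354

Solve n(5n−3)/2 ≤ 312842 for integer n.
n = 354 gives 312759 ≤ 312842, while n = 355 gives 314530 > 312842; so the answer is index 354.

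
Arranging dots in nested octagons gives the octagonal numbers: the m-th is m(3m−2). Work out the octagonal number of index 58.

The 58th octagonal number is n(3n−2) with n = 58.
58·(3·58 − 2) = 58·172 = 9976.

9976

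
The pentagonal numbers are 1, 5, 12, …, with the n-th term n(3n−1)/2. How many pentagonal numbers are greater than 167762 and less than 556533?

The n-th pentagonal number is n(3n−1)/2.
Smallest index with value > 167762: n = 335 (giving 168170).
Largest index with value < 556533: n = 609 (giving 556017).
Indices 335 through 609: 275 terms.

275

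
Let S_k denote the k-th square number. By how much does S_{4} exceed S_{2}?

4² = 16 and 2² = 4.
Difference: 16 − 4 = 12.

12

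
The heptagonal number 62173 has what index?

158

Set n(5n−3)/2 = 62173, giving 5n² − 3n − 124346 = 0.
The discriminant is 9 + 40·62173 = 2486929, and √2486929 = 1577.
So n = (3 + 1577) / 10 = 1580/10 = 158.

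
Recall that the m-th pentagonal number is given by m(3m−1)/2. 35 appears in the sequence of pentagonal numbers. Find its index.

Set n(3n−1)/2 = 35, giving 3n² − n − 70 = 0.
The discriminant is 1 + 24·35 = 841, and √841 = 29.
So n = (1 + 29) / 6 = 30/6 = 5.

5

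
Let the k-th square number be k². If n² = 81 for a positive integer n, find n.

We need n² = 81, so n = √81 = 9.

9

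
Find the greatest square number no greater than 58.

49

Solve n² ≤ 58 for integer n.
n = 7 gives 49 ≤ 58, while n = 8 gives 64 > 58; so the answer is 49.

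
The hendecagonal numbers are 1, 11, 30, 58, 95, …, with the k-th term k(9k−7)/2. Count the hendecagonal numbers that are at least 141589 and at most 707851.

The n-th hendecagonal number is n(9n−7)/2.
Smallest index with value ≥ 141589: n = 178 (giving 141955).
Largest index with value ≤ 707851: n = 397 (giving 707851).
Indices 178 through 397: 220 terms.

220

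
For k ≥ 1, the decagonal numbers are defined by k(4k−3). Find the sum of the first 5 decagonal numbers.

Σ i(4i−3) = 4Σi² − 3Σi over i = 1..5.
Σi = 15 and Σi² = 55.
4·55 − 3·15 = 175.

175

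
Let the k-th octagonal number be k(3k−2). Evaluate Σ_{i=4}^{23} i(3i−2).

Σ i(3i−2) = 3Σi² − 2Σi over i = 4..23.
Σi = 276 − 6 = 270 and Σi² = 4324 − 14 = 4310.
3·4310 − 2·270 = 12390.

12390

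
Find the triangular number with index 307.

47278

307·308/2 = 94556/2 = 47278.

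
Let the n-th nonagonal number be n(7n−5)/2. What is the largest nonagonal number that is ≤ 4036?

3961

Solve n(7n−5)/2 ≤ 4036 for integer n.
n = 34 gives 3961 ≤ 4036, while n = 35 gives 4200 > 4036; so the answer is 3961.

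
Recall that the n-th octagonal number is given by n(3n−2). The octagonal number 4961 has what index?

Set n(3n−2) = 4961, giving 3n² − 2n − 4961 = 0.
The discriminant is 4 + 12·4961 = 59536, and √59536 = 244.
So n = (2 + 244) / 6 = 246/6 = 41.

41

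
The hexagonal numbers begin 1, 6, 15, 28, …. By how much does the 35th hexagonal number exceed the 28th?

35·(2·35 − 1) = 2415 and 28·(2·28 − 1) = 1540.
Difference: 2415 − 1540 = 875.

875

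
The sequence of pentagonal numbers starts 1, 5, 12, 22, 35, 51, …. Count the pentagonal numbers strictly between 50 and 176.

5

The n-th pentagonal number is n(3n−1)/2.
Smallest index with value > 50: n = 6 (giving 51).
Largest index with value < 176: n = 10 (giving 145).
Indices 6 through 10: 5 terms.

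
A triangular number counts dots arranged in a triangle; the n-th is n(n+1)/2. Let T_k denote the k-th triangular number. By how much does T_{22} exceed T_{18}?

82

22·23/2 = 253 and 18·19/2 = 171.
Difference: 253 − 171 = 82.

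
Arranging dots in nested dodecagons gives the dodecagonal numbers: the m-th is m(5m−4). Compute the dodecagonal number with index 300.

448800

The 300th dodecagonal number is n(5n−4) with n = 300.
300·(5·300 − 4) = 300·1496 = 448800.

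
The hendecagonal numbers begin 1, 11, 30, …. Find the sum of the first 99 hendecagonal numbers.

Σ i(9i−7)/2 = (9Σi² − 7Σi) / 2 over i = 1..99.
Σi = 4950 and Σi² = 328350.
(9·328350 − 7·4950) / 2 = 2920500/2 = 1460250.

1460250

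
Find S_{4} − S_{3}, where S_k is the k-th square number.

n² − (n−1)² = 2n − 1, so 4² − 3² = 2·4 − 1 = 7.

7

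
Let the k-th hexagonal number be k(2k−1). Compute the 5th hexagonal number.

45

The 5th hexagonal number is n(2n−1) with n = 5.
5·(2·5 − 1) = 5·9 = 45.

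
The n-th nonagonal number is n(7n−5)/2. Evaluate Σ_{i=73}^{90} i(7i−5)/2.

416490

Σ i(7i−5)/2 = (7Σi² − 5Σi) / 2 over i = 73..90.
Σi = 4095 − 2628 = 1467 and Σi² = 247065 − 127020 = 120045.
(7·120045 − 5·1467) / 2 = 832980/2 = 416490.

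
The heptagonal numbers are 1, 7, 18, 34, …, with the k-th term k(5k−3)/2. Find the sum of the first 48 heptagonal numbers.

Σ i(5i−3)/2 = (5Σi² − 3Σi) / 2 over i = 1..48.
Σi = 1176 and Σi² = 38024.
(5·38024 − 3·1176) / 2 = 186592/2 = 93296.

93296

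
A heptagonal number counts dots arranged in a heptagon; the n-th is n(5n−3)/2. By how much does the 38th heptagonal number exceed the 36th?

38·(5·38 − 3)/2 = 3553 and 36·(5·36 − 3)/2 = 3186.
Difference: 3553 − 3186 = 367.

367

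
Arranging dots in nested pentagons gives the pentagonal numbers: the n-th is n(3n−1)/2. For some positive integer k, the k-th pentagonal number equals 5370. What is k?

60

Set n(3n−1)/2 = 5370, giving 3n² − n − 10740 = 0.
The discriminant is 1 + 24·5370 = 128881, and √128881 = 359.
So n = (1 + 359) / 6 = 360/6 = 60.
Check: 60·(3·60 − 1)/2 = 5370. ✓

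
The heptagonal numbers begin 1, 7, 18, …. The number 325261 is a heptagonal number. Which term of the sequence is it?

361

Set n(5n−3)/2 = 325261, giving 5n² − 3n − 650522 = 0.
So n = (3 + 3607) / 10 = 3610/10 = 361.
Check: 361·(5·361 − 3)/2 = 325261. ✓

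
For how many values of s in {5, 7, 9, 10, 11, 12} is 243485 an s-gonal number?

1

s = 5: P(5, 403) = 243412 and P(5, 404) = 244622; 243485 is not s-gonal.
s = 7: P(7, 312) = 242892 and P(7, 313) = 244453; 243485 is not s-gonal.
s = 9: P(9, 264) = 243276 and P(9, 265) = 245125; 243485 is not s-gonal.
s = 10: P(10, 247) = 243295 and P(10, 248) = 245272; 243485 is not s-gonal.
s = 11: P(11, 233) = 243485. ✓
s = 12: P(12, 221) = 243321 and P(12, 222) = 245532; 243485 is not s-gonal.
Hits: s ∈ {11} → 1.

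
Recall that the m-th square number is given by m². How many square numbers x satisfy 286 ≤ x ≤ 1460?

The n-th square number is n².
Smallest index with value ≥ 286: n = 17 (giving 289).
Largest index with value ≤ 1460: n = 38 (giving 1444).
Indices 17 through 38: 22 terms.

22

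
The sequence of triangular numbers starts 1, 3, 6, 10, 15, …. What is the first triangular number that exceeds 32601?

Solve n(n+1)/2 > 32601 for integer n.
The largest n with value ≤ 32601 is 254 (since 32385 ≤ 32601 < 32640), so the first above is n = 255, value 32640.

32640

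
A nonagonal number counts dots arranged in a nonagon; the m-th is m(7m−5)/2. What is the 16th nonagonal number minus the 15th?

106

Consecutive nonagonal numbers differ by 7n − 6: here 7·16 − 6 = 106.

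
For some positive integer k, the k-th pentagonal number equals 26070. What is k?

132

Set n(3n−1)/2 = 26070, giving 3n² − n − 52140 = 0.
The discriminant is 1 + 24·26070 = 625681, and √625681 = 791.
So n = (1 + 791) / 6 = 792/6 = 132.
Check: 132·(3·132 − 1)/2 = 26070. ✓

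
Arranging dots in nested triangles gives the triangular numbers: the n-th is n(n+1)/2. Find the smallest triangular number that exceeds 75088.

Solve n(n+1)/2 > 75088 for integer n.
The largest n with value ≤ 75088 is 387 (since 75078 ≤ 75088 < 75466), so the first above is n = 388, value 75466.

75466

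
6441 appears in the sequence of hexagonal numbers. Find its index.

57

Set n(2n−1) = 6441, giving 2n² − n − 6441 = 0.
The discriminant is 1 + 8·6441 = 51529, and √51529 = 227.
So n = (1 + 227) / 4 = 228/4 = 57.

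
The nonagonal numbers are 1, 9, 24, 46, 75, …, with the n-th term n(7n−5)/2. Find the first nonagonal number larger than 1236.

Solve n(7n−5)/2 > 1236 for integer n.
The largest n with value ≤ 1236 is 19 (since 1216 ≤ 1236 < 1350), so the first above is n = 20, value 1350.

1350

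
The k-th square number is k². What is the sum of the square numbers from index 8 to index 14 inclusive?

875

Σ_{i=8}^{14} i² = 1015 − 140 = 875.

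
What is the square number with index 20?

400

The 20th square number is n² with n = 20.
20² = 400.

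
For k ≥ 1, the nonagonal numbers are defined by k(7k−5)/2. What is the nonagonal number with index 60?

12450

60·(7·60 − 5)/2 = 60·415/2 = 12450.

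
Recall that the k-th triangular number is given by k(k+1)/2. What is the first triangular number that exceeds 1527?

1540

Solve n(n+1)/2 > 1527 for integer n.
The largest n with value ≤ 1527 is 54 (since 1485 ≤ 1527 < 1540), so the first above is n = 55, value 1540.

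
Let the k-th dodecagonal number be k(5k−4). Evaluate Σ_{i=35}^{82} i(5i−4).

856168

Σ i(5i−4) = 5Σi² − 4Σi over i = 35..82.
Σi = 3403 − 595 = 2808 and Σi² = 187165 − 13685 = 173480.
5·173480 − 4·2808 = 856168.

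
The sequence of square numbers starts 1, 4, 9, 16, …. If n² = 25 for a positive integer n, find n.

We need n² = 25, so n = √25 = 5.

5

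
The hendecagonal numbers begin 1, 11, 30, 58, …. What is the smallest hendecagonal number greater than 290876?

Solve n(9n−7)/2 > 290876 for integer n.
The largest n with value ≤ 290876 is 254 (since 289433 ≤ 290876 < 291720), so the first above is n = 255, value 291720.

291720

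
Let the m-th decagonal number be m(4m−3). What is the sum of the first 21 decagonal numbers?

12551

Σ i(4i−3) = 4Σi² − 3Σi over i = 1..21.
Σi = 231 and Σi² = 3311.
4·3311 − 3·231 = 12551.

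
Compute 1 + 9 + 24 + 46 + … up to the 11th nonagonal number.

1606

Σ i(7i−5)/2 = (7Σi² − 5Σi) / 2 over i = 1..11.
Σi = 66 and Σi² = 506.
(7·506 − 5·66) / 2 = 3212/2 = 1606.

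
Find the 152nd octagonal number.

69008

152·(3·152 − 2) = 152·454 = 69008.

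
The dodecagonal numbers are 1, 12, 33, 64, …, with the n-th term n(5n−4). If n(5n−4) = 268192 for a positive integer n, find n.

Set n(5n−4) = 268192, giving 5n² − 4n − 268192 = 0.
The discriminant is 16 + 20·268192 = 5363856, and √5363856 = 2316.
So n = (4 + 2316) / 10 = 2320/10 = 232.
Check: 232·(5·232 − 4) = 268192. ✓

232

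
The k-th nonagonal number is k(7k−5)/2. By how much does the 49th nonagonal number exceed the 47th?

667

49·(7·49 − 5)/2 = 8281 and 47·(7·47 − 5)/2 = 7614.
Difference: 8281 − 7614 = 667.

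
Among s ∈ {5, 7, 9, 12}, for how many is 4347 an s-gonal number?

2

s = 5: P(5, 54) = 4347. ✓
s = 7: P(7, 42) = 4347. ✓
s = 9: P(9, 35) = 4200 and P(9, 36) = 4446; 4347 is not s-gonal.
s = 12: P(12, 29) = 4089 and P(12, 30) = 4380; 4347 is not s-gonal.
Hits: s ∈ {5, 7} → 2.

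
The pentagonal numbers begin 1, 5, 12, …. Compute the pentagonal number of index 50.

3725

The 50th pentagonal number is n(3n−1)/2 with n = 50.
50·(3·50 − 1)/2 = 50·149/2 = 3725.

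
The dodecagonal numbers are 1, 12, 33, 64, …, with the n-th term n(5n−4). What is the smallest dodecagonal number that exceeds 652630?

653772

Solve n(5n−4) > 652630 for integer n.
The largest n with value ≤ 652630 is 361 (since 650161 ≤ 652630 < 653772), so the first above is n = 362, value 653772.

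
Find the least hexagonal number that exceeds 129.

Solve n(2n−1) > 129 for integer n.
The largest n with value ≤ 129 is 8 (since 120 ≤ 129 < 153), so the first above is n = 9, value 153.

153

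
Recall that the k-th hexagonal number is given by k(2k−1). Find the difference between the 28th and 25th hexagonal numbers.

315

28·(2·28 − 1) = 1540 and 25·(2·25 − 1) = 1225.
Difference: 1540 − 1225 = 315.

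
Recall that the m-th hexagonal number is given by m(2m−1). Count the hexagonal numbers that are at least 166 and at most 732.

10

The n-th hexagonal number is n(2n−1).
Smallest index with value ≥ 166: n = 10 (giving 190).
Largest index with value ≤ 732: n = 19 (giving 703).
Indices 10 through 19: 10 terms.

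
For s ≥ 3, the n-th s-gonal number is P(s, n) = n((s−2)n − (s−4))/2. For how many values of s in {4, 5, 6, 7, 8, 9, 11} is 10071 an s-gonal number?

1

s = 4: P(4, 100) = 10000 and P(4, 101) = 10201; 10071 is not s-gonal.
s = 5: P(5, 82) = 10045 and P(5, 83) = 10292; 10071 is not s-gonal.
s = 6: P(6, 71) = 10011 and P(6, 72) = 10296; 10071 is not s-gonal.
s = 7: P(7, 63) = 9828 and P(7, 64) = 10144; 10071 is not s-gonal.
s = 8: P(8, 58) = 9976 and P(8, 59) = 10325; 10071 is not s-gonal.
s = 9: P(9, 54) = 10071. ✓
s = 11: P(11, 47) = 9776 and P(11, 48) = 10200; 10071 is not s-gonal.
Hits: s ∈ {9} → 1.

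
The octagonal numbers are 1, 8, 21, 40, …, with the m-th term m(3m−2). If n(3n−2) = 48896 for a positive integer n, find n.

128

Set n(3n−2) = 48896, giving 3n² − 2n − 48896 = 0.
So n = (2 + 766) / 6 = 768/6 = 128.
Check: 128·(3·128 − 2) = 48896. ✓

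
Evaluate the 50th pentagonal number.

3725

50·(3·50 − 1)/2 = 50·149/2 = 3725.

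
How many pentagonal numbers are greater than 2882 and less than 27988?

92

The n-th pentagonal number is n(3n−1)/2.
Smallest index with value > 2882: n = 45 (giving 3015).
Largest index with value < 27988: n = 136 (giving 27676).
Indices 45 through 136: 92 terms.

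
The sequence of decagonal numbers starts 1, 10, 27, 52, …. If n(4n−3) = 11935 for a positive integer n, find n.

Set n(4n−3) = 11935, giving 4n² − 3n − 11935 = 0.
The discriminant is 9 + 16·11935 = 190969, and √190969 = 437.
So n = (3 + 437) / 8 = 440/8 = 55.

55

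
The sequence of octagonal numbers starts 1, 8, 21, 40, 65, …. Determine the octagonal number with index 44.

5720

44·(3·44 − 2) = 44·130 = 5720.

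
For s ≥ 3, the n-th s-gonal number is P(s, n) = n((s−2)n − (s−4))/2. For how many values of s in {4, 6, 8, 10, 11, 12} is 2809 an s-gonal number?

1

s = 4: P(4, 53) = 2809. ✓
s = 6: P(6, 37) = 2701 and P(6, 38) = 2850; 2809 is not s-gonal.
s = 8: P(8, 30) = 2640 and P(8, 31) = 2821; 2809 is not s-gonal.
s = 10: P(10, 26) = 2626 and P(10, 27) = 2835; 2809 is not s-gonal.
s = 11: P(11, 25) = 2725 and P(11, 26) = 2951; 2809 is not s-gonal.
s = 12: P(12, 24) = 2784 and P(12, 25) = 3025; 2809 is not s-gonal.
Hits: s ∈ {4} → 1.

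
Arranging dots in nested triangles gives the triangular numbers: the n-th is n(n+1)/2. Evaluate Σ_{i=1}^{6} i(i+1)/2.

Σ i(i+1)/2 = (Σi² + Σi) / 2 over i = 1..6.
Σi = 21 and Σi² = 91.
(1·91 + 1·21) / 2 = 112/2 = 56.

56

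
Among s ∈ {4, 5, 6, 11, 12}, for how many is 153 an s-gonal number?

s = 4: P(4, 12) = 144 and P(4, 13) = 169; 153 is not s-gonal.
s = 5: P(5, 10) = 145 and P(5, 11) = 176; 153 is not s-gonal.
s = 6: P(6, 9) = 153. ✓
s = 11: P(11, 6) = 141 and P(11, 7) = 196; 153 is not s-gonal.
s = 12: P(12, 5) = 105 and P(12, 6) = 156; 153 is not s-gonal.
Hits: s ∈ {6} → 1.

1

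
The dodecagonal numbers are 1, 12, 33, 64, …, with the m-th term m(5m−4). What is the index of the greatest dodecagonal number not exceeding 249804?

Solve n(5n−4) ≤ 249804 for integer n.
n = 223 gives 247753 ≤ 249804, while n = 224 gives 249984 > 249804; so the answer is index 223.

223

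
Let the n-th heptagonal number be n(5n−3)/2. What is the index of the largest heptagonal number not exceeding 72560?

170

Solve n(5n−3)/2 ≤ 72560 for integer n.
n = 170 gives 71995 ≤ 72560, while n = 171 gives 72846 > 72560; so the answer is index 170.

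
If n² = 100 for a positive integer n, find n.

We need n² = 100, so n = √100 = 10.
Check: 10² = 100. ✓

10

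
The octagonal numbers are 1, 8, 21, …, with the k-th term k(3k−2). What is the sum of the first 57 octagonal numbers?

186789

Σ i(3i−2) = 3Σi² − 2Σi over i = 1..57.
Σi = 1653 and Σi² = 63365.
3·63365 − 2·1653 = 186789.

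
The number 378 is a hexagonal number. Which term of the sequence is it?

14

Set n(2n−1) = 378, giving 2n² − n − 378 = 0.
The discriminant is 1 + 8·378 = 3025, and √3025 = 55.
So n = (1 + 55) / 4 = 56/4 = 14.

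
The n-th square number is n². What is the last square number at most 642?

625

Solve n² ≤ 642 for integer n.
n = 25 gives 625 ≤ 642, while n = 26 gives 676 > 642; so the answer is 625.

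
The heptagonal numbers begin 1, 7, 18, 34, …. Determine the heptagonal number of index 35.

3010

The 35th heptagonal number is n(5n−3)/2 with n = 35.
35·(5·35 − 3)/2 = 35·172/2 = 35·86 = 3010.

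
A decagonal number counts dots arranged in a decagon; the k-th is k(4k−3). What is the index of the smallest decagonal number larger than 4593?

Solve n(4n−3) > 4593 for integer n.
The largest n with value ≤ 4593 is 34 (since 4522 ≤ 4593 < 4795), so the first above is n = 35, value 4795.

35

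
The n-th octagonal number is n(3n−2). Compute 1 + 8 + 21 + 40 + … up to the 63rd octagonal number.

Σ i(3i−2) = 3Σi² − 2Σi over i = 1..63.
Σi = 2016 and Σi² = 85344.
3·85344 − 2·2016 = 252000.

252000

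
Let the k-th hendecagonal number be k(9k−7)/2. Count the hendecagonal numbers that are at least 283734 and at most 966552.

212

The n-th hendecagonal number is n(9n−7)/2.
Smallest index with value ≥ 283734: n = 252 (giving 284886).
Largest index with value ≤ 966552: n = 463 (giving 963040).
Indices 252 through 463: 212 terms.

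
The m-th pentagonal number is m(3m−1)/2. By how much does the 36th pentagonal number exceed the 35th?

Consecutive pentagonal numbers differ by 3n − 2: here 3·36 − 2 = 106.

106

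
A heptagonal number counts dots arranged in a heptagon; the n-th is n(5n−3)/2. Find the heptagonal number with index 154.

154·(5·154 − 3)/2 = 154·767/2 = 59059.

59059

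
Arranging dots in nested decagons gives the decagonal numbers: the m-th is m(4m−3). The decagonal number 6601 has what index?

41

Set n(4n−3) = 6601, giving 4n² − 3n − 6601 = 0.
The discriminant is 9 + 16·6601 = 105625, and √105625 = 325.
So n = (3 + 325) / 8 = 328/8 = 41.
Check: 41·(4·41 − 3) = 6601. ✓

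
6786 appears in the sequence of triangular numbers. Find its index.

Set n(n+1)/2 = 6786, giving n² + n − 13572 = 0.
So n = (-1 + 233) / 2 = 232/2 = 116.
Check: 116·117/2 = 6786. ✓

116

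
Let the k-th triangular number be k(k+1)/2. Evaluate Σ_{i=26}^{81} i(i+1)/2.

Σ i(i+1)/2 = (Σi² + Σi) / 2 over i = 26..81.
Σi = 3321 − 325 = 2996 and Σi² = 180441 − 5525 = 174916.
(1·174916 + 1·2996) / 2 = 177912/2 = 88956.

88956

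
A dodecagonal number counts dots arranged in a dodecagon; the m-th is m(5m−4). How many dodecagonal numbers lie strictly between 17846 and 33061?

21

The n-th dodecagonal number is n(5n−4).
Smallest index with value > 17846: n = 61 (giving 18361).
Largest index with value < 33061: n = 81 (giving 32481).
Indices 61 through 81: 21 terms.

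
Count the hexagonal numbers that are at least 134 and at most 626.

9

The n-th hexagonal number is n(2n−1).
Smallest index with value ≥ 134: n = 9 (giving 153).
Largest index with value ≤ 626: n = 17 (giving 561).
Indices 9 through 17: 9 terms.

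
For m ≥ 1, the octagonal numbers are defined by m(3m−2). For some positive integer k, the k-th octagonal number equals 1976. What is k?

Set n(3n−2) = 1976, giving 3n² − 2n − 1976 = 0.
The discriminant is 4 + 12·1976 = 23716, and √23716 = 154.
So n = (2 + 154) / 6 = 156/6 = 26.
Check: 26·(3·26 − 2) = 1976. ✓

26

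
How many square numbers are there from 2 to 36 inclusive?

5

The n-th square number is n².
Smallest index with value ≥ 2: n = 2 (giving 4).
Largest index with value ≤ 36: n = 6 (giving 36).
Indices 2 through 6: 5 terms.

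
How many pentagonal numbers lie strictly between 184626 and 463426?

204

The n-th pentagonal number is n(3n−1)/2.
Smallest index with value > 184626: n = 352 (giving 185680).
Largest index with value < 463426: n = 555 (giving 461760).
Indices 352 through 555: 204 terms.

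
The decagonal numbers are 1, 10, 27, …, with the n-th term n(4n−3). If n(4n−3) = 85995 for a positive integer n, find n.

Set n(4n−3) = 85995, giving 4n² − 3n − 85995 = 0.
The discriminant is 9 + 16·85995 = 1375929, and √1375929 = 1173.
So n = (3 + 1173) / 8 = 1176/8 = 147.

147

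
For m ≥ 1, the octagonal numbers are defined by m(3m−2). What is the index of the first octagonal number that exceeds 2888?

32

Solve n(3n−2) > 2888 for integer n.
The largest n with value ≤ 2888 is 31 (since 2821 ≤ 2888 < 3008), so the first above is n = 32, value 3008.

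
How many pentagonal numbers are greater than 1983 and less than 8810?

40

The n-th pentagonal number is n(3n−1)/2.
Smallest index with value > 1983: n = 37 (giving 2035).
Largest index with value < 8810: n = 76 (giving 8626).
Indices 37 through 76: 40 terms.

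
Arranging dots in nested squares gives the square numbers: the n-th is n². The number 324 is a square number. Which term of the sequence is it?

We need n² = 324, so n = √324 = 18.
Check: 18² = 324. ✓

18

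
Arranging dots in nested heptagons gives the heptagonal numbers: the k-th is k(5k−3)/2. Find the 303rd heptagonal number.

229068

The 303rd heptagonal number is n(5n−3)/2 with n = 303.
303·(5·303 − 3)/2 = 303·1512/2 = 303·756 = 229068.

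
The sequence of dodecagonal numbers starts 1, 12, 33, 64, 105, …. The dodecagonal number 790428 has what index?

398

Set n(5n−4) = 790428, giving 5n² − 4n − 790428 = 0.
So n = (4 + 3976) / 10 = 3980/10 = 398.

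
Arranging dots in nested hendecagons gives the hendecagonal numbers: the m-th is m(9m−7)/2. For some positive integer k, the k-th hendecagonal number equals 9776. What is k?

47

Set n(9n−7)/2 = 9776, giving 9n² − 7n − 19552 = 0.
So n = (7 + 839) / 18 = 846/18 = 47.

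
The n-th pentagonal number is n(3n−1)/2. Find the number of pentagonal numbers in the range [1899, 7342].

The n-th pentagonal number is n(3n−1)/2.
Smallest index with value ≥ 1899: n = 36 (giving 1926).
Largest index with value ≤ 7342: n = 70 (giving 7315).
Indices 36 through 70: 35 terms.

35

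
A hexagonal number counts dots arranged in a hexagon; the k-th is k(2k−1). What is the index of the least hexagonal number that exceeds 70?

Solve n(2n−1) > 70 for integer n.
The largest n with value ≤ 70 is 6 (since 66 ≤ 70 < 91), so the first above is n = 7, value 91.

7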